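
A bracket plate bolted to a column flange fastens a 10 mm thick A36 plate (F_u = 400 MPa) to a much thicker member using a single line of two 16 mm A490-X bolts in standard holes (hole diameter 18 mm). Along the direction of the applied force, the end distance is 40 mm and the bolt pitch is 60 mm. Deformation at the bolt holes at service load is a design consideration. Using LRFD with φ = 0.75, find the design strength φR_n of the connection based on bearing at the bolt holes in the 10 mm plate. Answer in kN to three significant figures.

Per bolt r_n = 1.2 l_c t F_u ≤ 2.4 d t F_u; upper limit = 2.4 × 16 × 10 × 400 / 1000 = 153.6 kN.
Edge bolt: l_c = 40 − 18/2 = 31 mm → 1.2 × 31 × 10 × 400 / 1000 = 148.8 → r_n = 148.8 kN.
Interior bolts: l_c = 60 − 18 = 42 mm → 1.2 × 42 × 10 × 400 / 1000 = 201.6 → r_n = 153.6 kN.
R_n = 1 × 148.8 + 1 × 153.6 = 302.4 kN.
Design strength φR_n = 0.75 × 302.4 = 227 kN.

227 kN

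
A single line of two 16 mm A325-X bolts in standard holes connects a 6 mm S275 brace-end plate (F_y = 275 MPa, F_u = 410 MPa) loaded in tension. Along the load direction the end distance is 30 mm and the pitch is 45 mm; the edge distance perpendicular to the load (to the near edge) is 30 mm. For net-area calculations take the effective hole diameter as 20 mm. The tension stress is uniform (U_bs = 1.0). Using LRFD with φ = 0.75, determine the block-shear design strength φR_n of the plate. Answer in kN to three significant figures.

Shear plane L_v = 30 + 1·45 = 75 mm; A_gv = 75 × 6 = 450 mm².
A_nv = (75 − 1.5·20) × 6 = 270 mm².
A_nt = (30 − 0.5·20) × 6 = 120 mm².
0.6 F_u A_nv = 66.42 kN; 0.6 F_y A_gv = 74.25 kN → shear rupture governs the shear term.
R_n = 66.42 + 1.0 × 410 × 120 / 1000 = 115.6 kN.
Design strength φR_n = 0.75 × 115.6 = 86.7 kN.

86.7 kN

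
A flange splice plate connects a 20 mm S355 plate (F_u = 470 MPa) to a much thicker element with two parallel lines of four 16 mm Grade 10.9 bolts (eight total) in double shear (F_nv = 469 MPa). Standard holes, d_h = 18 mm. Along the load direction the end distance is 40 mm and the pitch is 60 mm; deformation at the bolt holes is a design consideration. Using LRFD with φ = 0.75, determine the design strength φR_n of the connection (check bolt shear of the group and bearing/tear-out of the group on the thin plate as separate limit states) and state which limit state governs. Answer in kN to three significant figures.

Bolt shear: A_b = π·16²/4 = 201.1 mm²; R_n = 469 × 201.1 × 8 × 2 / 1000 = 1509 kN → 0.75 × 1509 = 1130 kN.
Bearing (1.2 l_c t F_u ≤ 2.4 d t F_u): upper limit = 2.4·16·20·470 / 1000 = 361 kN.
  Edge l_c = 40 − 18/2 = 31 → r_n = 349.7 kN; interior l_c = 60 − 18 = 42 → r_n = 361 kN.
  R_n,bearing = 2·349.7 + 6·361 = 2865 kN → 0.75 × 2865 = 2150 kN.
Bolt shear governs: 1130 kN.

1130 kN (bolt shear governs)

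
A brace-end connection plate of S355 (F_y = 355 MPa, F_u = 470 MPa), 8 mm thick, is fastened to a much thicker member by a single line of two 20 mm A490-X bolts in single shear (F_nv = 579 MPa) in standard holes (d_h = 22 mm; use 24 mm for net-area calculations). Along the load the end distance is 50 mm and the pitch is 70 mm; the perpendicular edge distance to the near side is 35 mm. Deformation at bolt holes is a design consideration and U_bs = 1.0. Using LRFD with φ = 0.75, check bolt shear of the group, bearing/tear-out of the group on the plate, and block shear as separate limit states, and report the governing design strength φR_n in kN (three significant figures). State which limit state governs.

207 kN (block shear governs)

Bolt shear: A_b = π·20²/4 = 314.2 mm²; R_n = 579 × 314.2 × 2 × 1 / 1000 = 363.8 kN → 0.75 × 363.8 = 273 kN.
Bearing: edge l_c = 39, r_n = 176 kN; interior l_c = 48, r_n = 180.5 kN; R_n = 176 + 1·180.5 = 356.4 kN → 267 kN.
Block shear: A_gv = 960, A_nv = 672, A_nt = 184 mm²; R_n = min(0.6F_uA_nv, 0.6F_yA_gv) + U_bs·F_u·A_nt = 276 kN → 207 kN.
Block shear governs: 207 kN.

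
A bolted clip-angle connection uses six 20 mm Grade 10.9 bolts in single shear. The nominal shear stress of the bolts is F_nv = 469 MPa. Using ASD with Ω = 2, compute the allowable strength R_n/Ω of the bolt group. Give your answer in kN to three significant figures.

A_b = π × 20² / 4 = 314.2 mm².
R_n = F_nv · A_b · n · n_s = 469 × 314.2 × 6 × 1 / 1000 = 884 kN.
Allowable strength R_n/Ω = 884 / 2 = 442 kN.

442 kN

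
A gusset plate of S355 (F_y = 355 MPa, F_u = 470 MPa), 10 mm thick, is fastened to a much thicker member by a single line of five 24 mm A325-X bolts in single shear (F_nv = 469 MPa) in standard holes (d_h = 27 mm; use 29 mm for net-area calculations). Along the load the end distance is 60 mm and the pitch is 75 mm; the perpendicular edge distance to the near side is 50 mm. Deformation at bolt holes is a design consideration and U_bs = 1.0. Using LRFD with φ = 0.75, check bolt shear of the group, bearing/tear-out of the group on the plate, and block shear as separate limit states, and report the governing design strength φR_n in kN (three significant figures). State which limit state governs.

611 kN (block shear governs)

Bolt shear: A_b = π·24²/4 = 452.4 mm²; R_n = 469 × 452.4 × 5 × 1 / 1000 = 1061 kN → 0.75 × 1061 = 796 kN.
Bearing: edge l_c = 46.5, r_n = 262.3 kN; interior l_c = 48, r_n = 270.7 kN; R_n = 262.3 + 4·270.7 = 1345 kN → 1010 kN.
Block shear: A_gv = 3600, A_nv = 2295, A_nt = 355 mm²; R_n = min(0.6F_uA_nv, 0.6F_yA_gv) + U_bs·F_u·A_nt = 814 kN → 611 kN.
Block shear governs: 611 kN.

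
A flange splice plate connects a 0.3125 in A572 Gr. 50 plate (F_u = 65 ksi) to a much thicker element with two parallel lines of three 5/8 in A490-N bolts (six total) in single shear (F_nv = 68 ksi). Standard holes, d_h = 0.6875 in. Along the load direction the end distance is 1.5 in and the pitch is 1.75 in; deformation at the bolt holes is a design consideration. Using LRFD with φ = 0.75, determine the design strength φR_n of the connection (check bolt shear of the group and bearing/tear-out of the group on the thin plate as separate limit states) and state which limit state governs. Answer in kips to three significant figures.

93.9 kips (bolt shear governs)

Bolt shear: A_b = π·0.625²/4 = 0.3068 in²; R_n = 68 × 0.3068 × 6 × 1 = 125.2 kips → 0.75 × 125.2 = 93.9 kips.
Bearing (1.2 l_c t F_u ≤ 2.4 d t F_u): upper limit = 2.4·0.625·0.3125·65 = 30.47 kips.
  Edge l_c = 1.5 − 0.6875/2 = 1.156 → r_n = 28.18 kips; interior l_c = 1.75 − 0.6875 = 1.062 → r_n = 25.9 kips.
  R_n,bearing = 2·28.18 + 4·25.9 = 160 kips → 0.75 × 160 = 120 kips.
Bolt shear governs: 93.9 kips.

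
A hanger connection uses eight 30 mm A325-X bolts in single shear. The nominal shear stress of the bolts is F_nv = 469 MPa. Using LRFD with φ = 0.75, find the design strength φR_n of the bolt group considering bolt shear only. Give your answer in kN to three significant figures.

A_b = π × 30² / 4 = 706.9 mm².
R_n = F_nv · A_b · n · n_s = 469 × 706.9 × 8 × 1 / 1000 = 2652 kN.
Design strength φR_n = 0.75 × 2652 = 1990 kN.

1990 kN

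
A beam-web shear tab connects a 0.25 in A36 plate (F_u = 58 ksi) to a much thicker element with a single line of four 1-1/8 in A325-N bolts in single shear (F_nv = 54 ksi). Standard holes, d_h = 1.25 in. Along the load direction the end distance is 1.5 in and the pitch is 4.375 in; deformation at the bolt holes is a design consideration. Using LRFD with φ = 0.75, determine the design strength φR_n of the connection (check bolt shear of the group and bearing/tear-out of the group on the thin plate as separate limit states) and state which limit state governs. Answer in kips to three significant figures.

Bolt shear: A_b = π·1.125²/4 = 0.994 in²; R_n = 54 × 0.994 × 4 × 1 = 214.7 kips → 0.75 × 214.7 = 161 kips.
Bearing (1.2 l_c t F_u ≤ 2.4 d t F_u): upper limit = 2.4·1.125·0.25·58 = 39.15 kips.
  Edge l_c = 1.5 − 1.25/2 = 0.875 → r_n = 15.23 kips; interior l_c = 4.375 − 1.25 = 3.125 → r_n = 39.15 kips.
  R_n,bearing = 1·15.23 + 3·39.15 = 132.7 kips → 0.75 × 132.7 = 99.5 kips.
Bearing governs: 99.5 kips.

99.5 kips (bearing governs)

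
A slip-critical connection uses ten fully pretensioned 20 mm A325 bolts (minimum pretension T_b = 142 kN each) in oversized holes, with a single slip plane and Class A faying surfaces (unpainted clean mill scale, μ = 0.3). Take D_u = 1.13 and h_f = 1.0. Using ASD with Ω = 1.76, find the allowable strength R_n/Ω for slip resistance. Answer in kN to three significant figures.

R_n = μ · D_u · h_f · T_b · n_s · n_b = 0.3 × 1.13 × 1.0 × 142 × 1 × 10 = 481.4 kN.
Allowable strength R_n/Ω = 481.4 / 1.76 = 274 kN.

274 kN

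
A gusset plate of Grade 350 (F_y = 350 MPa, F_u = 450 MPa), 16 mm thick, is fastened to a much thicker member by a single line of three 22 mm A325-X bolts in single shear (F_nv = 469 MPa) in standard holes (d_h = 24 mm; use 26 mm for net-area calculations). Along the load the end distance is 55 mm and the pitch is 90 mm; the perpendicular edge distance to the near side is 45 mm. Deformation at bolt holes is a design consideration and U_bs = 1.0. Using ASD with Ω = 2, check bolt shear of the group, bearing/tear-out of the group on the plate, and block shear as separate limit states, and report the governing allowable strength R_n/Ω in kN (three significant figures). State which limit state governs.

267 kN (bolt shear governs)

Bolt shear: A_b = π·22²/4 = 380.1 mm²; R_n = 469 × 380.1 × 3 × 1 / 1000 = 534.8 kN → 534.8 / 2 = 267 kN.
Bearing: edge l_c = 43, r_n = 371.5 kN; interior l_c = 66, r_n = 380.2 kN; R_n = 371.5 + 2·380.2 = 1132 kN → 566 kN.
Block shear: A_gv = 3760, A_nv = 2720, A_nt = 512 mm²; R_n = min(0.6F_uA_nv, 0.6F_yA_gv) + U_bs·F_u·A_nt = 964.8 kN → 482 kN.
Bolt shear governs: 267 kN.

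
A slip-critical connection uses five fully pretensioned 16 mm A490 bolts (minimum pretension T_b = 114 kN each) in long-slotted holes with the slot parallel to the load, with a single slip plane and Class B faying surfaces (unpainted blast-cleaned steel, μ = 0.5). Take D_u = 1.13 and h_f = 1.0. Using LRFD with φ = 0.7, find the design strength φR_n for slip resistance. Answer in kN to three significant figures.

225 kN

R_n = μ · D_u · h_f · T_b · n_s · n_b = 0.5 × 1.13 × 1.0 × 114 × 1 × 5 = 322 kN.
Design strength φR_n = 0.7 × 322 = 225 kN.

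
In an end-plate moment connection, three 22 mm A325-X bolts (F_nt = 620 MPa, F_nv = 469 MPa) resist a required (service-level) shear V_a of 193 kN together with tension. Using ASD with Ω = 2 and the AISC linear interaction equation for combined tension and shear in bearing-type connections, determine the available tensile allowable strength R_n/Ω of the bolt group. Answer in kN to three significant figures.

A_b = π·22²/4 = 380.1 mm²; f_rv = 193 × 1000 / (3 × 380.1) = 169.2 MPa.
F'_nt = 1.3 F_nt − (Ω F_nt / F_nv) f_rv = 1.3·620 − (2·620/469)·169.2 = 358.5 MPa, capped at F_nt → F'_nt = 358.5 MPa.
R_n = F'_nt · A_b · n = 358.5 × 380.1 × 3 / 1000 = 408.9 kN.
Allowable strength R_n/Ω = 408.9 / 2 = 204 kN.

204 kN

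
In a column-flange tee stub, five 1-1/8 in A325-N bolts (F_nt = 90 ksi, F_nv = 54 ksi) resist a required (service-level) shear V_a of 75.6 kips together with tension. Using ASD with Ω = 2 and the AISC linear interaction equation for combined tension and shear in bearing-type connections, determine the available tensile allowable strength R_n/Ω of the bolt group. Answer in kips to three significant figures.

165 kips

A_b = π·1.125²/4 = 0.994 in²; f_rv = 75.6 / (5 × 0.994) = 15.21 ksi.
F'_nt = 1.3 F_nt − (Ω F_nt / F_nv) f_rv = 1.3·90 − (2·90/54)·15.21 = 66.3 ksi, capped at F_nt → F'_nt = 66.3 ksi.
R_n = F'_nt · A_b · n = 66.3 × 0.994 × 5 = 329.5 kips.
Allowable strength R_n/Ω = 329.5 / 2 = 165 kips.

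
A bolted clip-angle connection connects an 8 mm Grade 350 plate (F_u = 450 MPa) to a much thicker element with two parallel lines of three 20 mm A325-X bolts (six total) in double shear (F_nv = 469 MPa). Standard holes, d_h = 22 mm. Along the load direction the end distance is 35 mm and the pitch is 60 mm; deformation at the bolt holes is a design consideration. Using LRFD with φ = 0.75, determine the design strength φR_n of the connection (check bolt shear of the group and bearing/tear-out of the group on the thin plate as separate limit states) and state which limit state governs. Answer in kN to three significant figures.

648 kN (bearing governs)

Bolt shear: A_b = π·20²/4 = 314.2 mm²; R_n = 469 × 314.2 × 6 × 2 / 1000 = 1768 kN → 0.75 × 1768 = 1330 kN.
Bearing (1.2 l_c t F_u ≤ 2.4 d t F_u): upper limit = 2.4·20·8·450 / 1000 = 172.8 kN.
  Edge l_c = 35 − 22/2 = 24 → r_n = 103.7 kN; interior l_c = 60 − 22 = 38 → r_n = 164.2 kN.
  R_n,bearing = 2·103.7 + 4·164.2 = 864 kN → 0.75 × 864 = 648 kN.
Bearing governs: 648 kN.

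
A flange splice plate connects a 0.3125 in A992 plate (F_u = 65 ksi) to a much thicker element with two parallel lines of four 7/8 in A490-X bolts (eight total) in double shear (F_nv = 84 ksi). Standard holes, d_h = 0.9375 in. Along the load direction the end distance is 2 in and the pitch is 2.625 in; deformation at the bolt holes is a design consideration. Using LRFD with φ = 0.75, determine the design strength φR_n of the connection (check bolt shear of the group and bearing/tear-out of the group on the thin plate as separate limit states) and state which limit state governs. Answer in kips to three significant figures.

Bolt shear: A_b = π·0.875²/4 = 0.6013 in²; R_n = 84 × 0.6013 × 8 × 2 = 808.2 kips → 0.75 × 808.2 = 606 kips.
Bearing (1.2 l_c t F_u ≤ 2.4 d t F_u): upper limit = 2.4·0.875·0.3125·65 = 42.66 kips.
  Edge l_c = 2 − 0.9375/2 = 1.531 → r_n = 37.32 kips; interior l_c = 2.625 − 0.9375 = 1.688 → r_n = 41.13 kips.
  R_n,bearing = 2·37.32 + 6·41.13 = 321.4 kips → 0.75 × 321.4 = 241 kips.
Bearing governs: 241 kips.

241 kips (bearing governs)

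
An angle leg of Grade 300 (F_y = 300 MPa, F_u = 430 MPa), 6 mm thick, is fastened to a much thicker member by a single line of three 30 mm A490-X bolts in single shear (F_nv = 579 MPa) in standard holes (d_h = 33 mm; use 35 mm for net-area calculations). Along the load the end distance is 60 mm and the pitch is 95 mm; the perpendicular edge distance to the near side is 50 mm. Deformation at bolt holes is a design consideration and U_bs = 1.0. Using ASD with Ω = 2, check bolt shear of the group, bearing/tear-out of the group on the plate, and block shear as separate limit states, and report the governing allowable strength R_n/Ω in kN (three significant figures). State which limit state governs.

Bolt shear: A_b = π·30²/4 = 706.9 mm²; R_n = 579 × 706.9 × 3 × 1 / 1000 = 1228 kN → 1228 / 2 = 614 kN.
Bearing: edge l_c = 43.5, r_n = 134.7 kN; interior l_c = 62, r_n = 185.8 kN; R_n = 134.7 + 2·185.8 = 506.2 kN → 253 kN.
Block shear: A_gv = 1500, A_nv = 975, A_nt = 195 mm²; R_n = min(0.6F_uA_nv, 0.6F_yA_gv) + U_bs·F_u·A_nt = 335.4 kN → 168 kN.
Block shear governs: 168 kN.

168 kN (block shear governs)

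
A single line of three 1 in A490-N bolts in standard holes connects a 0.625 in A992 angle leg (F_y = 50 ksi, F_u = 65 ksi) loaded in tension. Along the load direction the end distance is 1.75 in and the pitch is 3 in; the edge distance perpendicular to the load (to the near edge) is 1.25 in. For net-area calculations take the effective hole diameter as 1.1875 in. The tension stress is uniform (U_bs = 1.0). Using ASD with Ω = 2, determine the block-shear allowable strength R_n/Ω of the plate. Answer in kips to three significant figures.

Shear plane L_v = 1.75 + 2·3 = 7.75 in; A_gv = 7.75 × 0.625 = 4.844 in².
A_nv = (7.75 − 2.5·1.1875) × 0.625 = 2.988 in².
A_nt = (1.25 − 0.5·1.1875) × 0.625 = 0.4102 in².
0.6 F_u A_nv = 116.5 kips; 0.6 F_y A_gv = 145.3 kips → shear rupture governs the shear term.
R_n = 116.5 + 1.0 × 65 × 0.4102 = 143.2 kips.
Allowable strength R_n/Ω = 143.2 / 2 = 71.6 kips.

71.6 kips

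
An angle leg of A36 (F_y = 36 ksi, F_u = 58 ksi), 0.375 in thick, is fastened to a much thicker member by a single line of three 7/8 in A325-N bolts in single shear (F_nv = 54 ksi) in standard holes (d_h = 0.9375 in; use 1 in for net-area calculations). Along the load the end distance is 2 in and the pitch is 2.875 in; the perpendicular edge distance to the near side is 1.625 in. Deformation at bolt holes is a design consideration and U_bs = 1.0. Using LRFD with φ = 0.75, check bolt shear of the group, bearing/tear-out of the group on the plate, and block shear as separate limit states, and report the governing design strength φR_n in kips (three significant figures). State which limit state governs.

65.4 kips (block shear governs)

Bolt shear: A_b = π·0.875²/4 = 0.6013 in²; R_n = 54 × 0.6013 × 3 × 1 = 97.41 kips → 0.75 × 97.41 = 73.1 kips.
Bearing: edge l_c = 1.531, r_n = 39.97 kips; interior l_c = 1.938, r_n = 45.68 kips; R_n = 39.97 + 2·45.68 = 131.3 kips → 98.5 kips.
Block shear: A_gv = 2.906, A_nv = 1.969, A_nt = 0.4219 in²; R_n = min(0.6F_uA_nv, 0.6F_yA_gv) + U_bs·F_u·A_nt = 87.24 kips → 65.4 kips.
Block shear governs: 65.4 kips.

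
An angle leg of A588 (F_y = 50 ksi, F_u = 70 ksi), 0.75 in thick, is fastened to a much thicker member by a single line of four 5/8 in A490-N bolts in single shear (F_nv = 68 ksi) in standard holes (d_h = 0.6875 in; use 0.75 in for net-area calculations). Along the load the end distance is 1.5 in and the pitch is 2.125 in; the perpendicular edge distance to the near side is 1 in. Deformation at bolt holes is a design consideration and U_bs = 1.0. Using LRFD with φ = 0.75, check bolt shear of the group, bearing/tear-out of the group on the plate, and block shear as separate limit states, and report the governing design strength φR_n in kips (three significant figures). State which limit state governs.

Bolt shear: A_b = π·0.625²/4 = 0.3068 in²; R_n = 68 × 0.3068 × 4 × 1 = 83.45 kips → 0.75 × 83.45 = 62.6 kips.
Bearing: edge l_c = 1.156, r_n = 72.84 kips; interior l_c = 1.438, r_n = 78.75 kips; R_n = 72.84 + 3·78.75 = 309.1 kips → 232 kips.
Block shear: A_gv = 5.906, A_nv = 3.938, A_nt = 0.4688 in²; R_n = min(0.6F_uA_nv, 0.6F_yA_gv) + U_bs·F_u·A_nt = 198.2 kips → 149 kips.
Bolt shear governs: 62.6 kips.

62.6 kips (bolt shear governs)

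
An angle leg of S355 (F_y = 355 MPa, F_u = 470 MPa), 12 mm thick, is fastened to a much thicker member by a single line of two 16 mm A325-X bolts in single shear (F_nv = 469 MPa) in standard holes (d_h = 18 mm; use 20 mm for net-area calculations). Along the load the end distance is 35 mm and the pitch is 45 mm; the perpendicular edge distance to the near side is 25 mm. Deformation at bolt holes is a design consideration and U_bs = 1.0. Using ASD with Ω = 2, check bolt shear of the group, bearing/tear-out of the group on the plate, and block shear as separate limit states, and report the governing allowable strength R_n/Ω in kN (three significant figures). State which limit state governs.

Bolt shear: A_b = π·16²/4 = 201.1 mm²; R_n = 469 × 201.1 × 2 × 1 / 1000 = 188.6 kN → 188.6 / 2 = 94.3 kN.
Bearing: edge l_c = 26, r_n = 176 kN; interior l_c = 27, r_n = 182.7 kN; R_n = 176 + 1·182.7 = 358.7 kN → 179 kN.
Block shear: A_gv = 960, A_nv = 600, A_nt = 180 mm²; R_n = min(0.6F_uA_nv, 0.6F_yA_gv) + U_bs·F_u·A_nt = 253.8 kN → 127 kN.
Bolt shear governs: 94.3 kN.

94.3 kN (bolt shear governs)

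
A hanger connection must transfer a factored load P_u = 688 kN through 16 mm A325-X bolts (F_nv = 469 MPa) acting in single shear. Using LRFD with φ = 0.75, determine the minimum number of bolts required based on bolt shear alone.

A_b = π·16²/4 = 201.1 mm².
Per-bolt design strength φR_n = 0.75 × 469 × 201.1 × 1 / 1000 = 70.72 kN.
n ≥ 688 / 70.72 = 9.728 → use 10 bolts.

10 bolts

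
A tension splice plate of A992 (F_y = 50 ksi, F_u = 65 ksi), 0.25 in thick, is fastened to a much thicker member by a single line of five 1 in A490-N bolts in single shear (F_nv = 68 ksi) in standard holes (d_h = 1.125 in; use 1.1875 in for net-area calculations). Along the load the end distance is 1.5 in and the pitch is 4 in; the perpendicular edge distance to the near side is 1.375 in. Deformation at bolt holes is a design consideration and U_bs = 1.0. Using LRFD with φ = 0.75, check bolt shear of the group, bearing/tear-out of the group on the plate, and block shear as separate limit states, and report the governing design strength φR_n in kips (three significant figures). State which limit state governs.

98.4 kips (block shear governs)

Bolt shear: A_b = π·1²/4 = 0.7854 in²; R_n = 68 × 0.7854 × 5 × 1 = 267 kips → 0.75 × 267 = 200 kips.
Bearing: edge l_c = 0.9375, r_n = 18.28 kips; interior l_c = 2.875, r_n = 39 kips; R_n = 18.28 + 4·39 = 174.3 kips → 131 kips.
Block shear: A_gv = 4.375, A_nv = 3.039, A_nt = 0.1953 in²; R_n = min(0.6F_uA_nv, 0.6F_yA_gv) + U_bs·F_u·A_nt = 131.2 kips → 98.4 kips.
Block shear governs: 98.4 kips.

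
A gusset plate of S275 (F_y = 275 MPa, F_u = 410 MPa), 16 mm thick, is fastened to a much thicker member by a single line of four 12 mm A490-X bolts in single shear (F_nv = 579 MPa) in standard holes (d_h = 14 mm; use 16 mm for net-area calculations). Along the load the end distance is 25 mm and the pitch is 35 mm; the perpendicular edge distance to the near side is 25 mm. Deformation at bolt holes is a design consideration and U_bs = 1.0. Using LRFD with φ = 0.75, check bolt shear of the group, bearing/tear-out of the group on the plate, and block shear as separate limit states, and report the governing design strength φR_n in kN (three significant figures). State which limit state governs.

Bolt shear: A_b = π·12²/4 = 113.1 mm²; R_n = 579 × 113.1 × 4 × 1 / 1000 = 261.9 kN → 0.75 × 261.9 = 196 kN.
Bearing: edge l_c = 18, r_n = 141.7 kN; interior l_c = 21, r_n = 165.3 kN; R_n = 141.7 + 3·165.3 = 637.6 kN → 478 kN.
Block shear: A_gv = 2080, A_nv = 1184, A_nt = 272 mm²; R_n = min(0.6F_uA_nv, 0.6F_yA_gv) + U_bs·F_u·A_nt = 402.8 kN → 302 kN.
Bolt shear governs: 196 kN.

196 kN (bolt shear governs)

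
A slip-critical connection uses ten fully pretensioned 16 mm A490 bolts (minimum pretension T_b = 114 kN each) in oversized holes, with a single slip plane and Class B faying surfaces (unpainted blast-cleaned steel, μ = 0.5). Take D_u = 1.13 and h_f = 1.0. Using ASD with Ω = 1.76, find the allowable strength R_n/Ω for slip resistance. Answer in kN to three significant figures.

366 kN

R_n = μ · D_u · h_f · T_b · n_s · n_b = 0.5 × 1.13 × 1.0 × 114 × 1 × 10 = 644.1 kN.
Allowable strength R_n/Ω = 644.1 / 1.76 = 366 kN.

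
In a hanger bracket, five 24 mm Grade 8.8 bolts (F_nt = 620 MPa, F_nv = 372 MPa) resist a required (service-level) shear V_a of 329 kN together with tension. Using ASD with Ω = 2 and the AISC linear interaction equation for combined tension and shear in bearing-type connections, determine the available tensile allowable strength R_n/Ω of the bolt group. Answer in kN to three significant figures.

A_b = π·24²/4 = 452.4 mm²; f_rv = 329 × 1000 / (5 × 452.4) = 145.4 MPa.
F'_nt = 1.3 F_nt − (Ω F_nt / F_nv) f_rv = 1.3·620 − (2·620/372)·145.4 = 321.2 MPa, capped at F_nt → F'_nt = 321.2 MPa.
R_n = F'_nt · A_b · n = 321.2 × 452.4 × 5 / 1000 = 726.5 kN.
Allowable strength R_n/Ω = 726.5 / 2 = 363 kN.

363 kN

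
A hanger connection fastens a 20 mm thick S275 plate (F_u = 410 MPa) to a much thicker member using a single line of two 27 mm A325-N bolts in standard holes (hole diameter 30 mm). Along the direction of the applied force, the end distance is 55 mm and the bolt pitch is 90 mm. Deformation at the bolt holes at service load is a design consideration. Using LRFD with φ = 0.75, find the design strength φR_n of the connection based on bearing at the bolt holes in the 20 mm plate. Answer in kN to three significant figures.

Per bolt r_n = 1.2 l_c t F_u ≤ 2.4 d t F_u; upper limit = 2.4 × 27 × 20 × 410 / 1000 = 531.4 kN.
Edge bolt: l_c = 55 − 30/2 = 40 mm → 1.2 × 40 × 20 × 410 / 1000 = 393.6 → r_n = 393.6 kN.
Interior bolts: l_c = 90 − 30 = 60 mm → 1.2 × 60 × 20 × 410 / 1000 = 590.4 → r_n = 531.4 kN.
R_n = 1 × 393.6 + 1 × 531.4 = 925 kN.
Design strength φR_n = 0.75 × 925 = 694 kN.

694 kN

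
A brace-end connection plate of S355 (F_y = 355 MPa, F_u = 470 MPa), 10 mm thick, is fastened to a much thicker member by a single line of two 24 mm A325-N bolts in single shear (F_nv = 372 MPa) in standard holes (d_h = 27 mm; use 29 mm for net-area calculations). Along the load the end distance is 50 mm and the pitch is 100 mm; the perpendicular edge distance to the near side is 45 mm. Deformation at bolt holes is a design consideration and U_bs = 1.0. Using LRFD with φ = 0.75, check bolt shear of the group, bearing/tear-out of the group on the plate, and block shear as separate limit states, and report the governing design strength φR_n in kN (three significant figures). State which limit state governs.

252 kN (bolt shear governs)

Bolt shear: A_b = π·24²/4 = 452.4 mm²; R_n = 372 × 452.4 × 2 × 1 / 1000 = 336.6 kN → 0.75 × 336.6 = 252 kN.
Bearing: edge l_c = 36.5, r_n = 205.9 kN; interior l_c = 73, r_n = 270.7 kN; R_n = 205.9 + 1·270.7 = 476.6 kN → 357 kN.
Block shear: A_gv = 1500, A_nv = 1065, A_nt = 305 mm²; R_n = min(0.6F_uA_nv, 0.6F_yA_gv) + U_bs·F_u·A_nt = 443.7 kN → 333 kN.
Bolt shear governs: 252 kN.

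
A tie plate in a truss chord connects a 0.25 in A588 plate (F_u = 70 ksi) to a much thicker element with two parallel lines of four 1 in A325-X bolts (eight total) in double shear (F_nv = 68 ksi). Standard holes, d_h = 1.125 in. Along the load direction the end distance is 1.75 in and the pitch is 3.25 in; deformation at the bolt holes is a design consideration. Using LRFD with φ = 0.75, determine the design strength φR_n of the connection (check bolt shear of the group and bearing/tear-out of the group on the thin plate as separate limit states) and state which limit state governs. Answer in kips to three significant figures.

Bolt shear: A_b = π·1²/4 = 0.7854 in²; R_n = 68 × 0.7854 × 8 × 2 = 854.5 kips → 0.75 × 854.5 = 641 kips.
Bearing (1.2 l_c t F_u ≤ 2.4 d t F_u): upper limit = 2.4·1·0.25·70 = 42 kips.
  Edge l_c = 1.75 − 1.125/2 = 1.188 → r_n = 24.94 kips; interior l_c = 3.25 − 1.125 = 2.125 → r_n = 42 kips.
  R_n,bearing = 2·24.94 + 6·42 = 301.9 kips → 0.75 × 301.9 = 226 kips.
Bearing governs: 226 kips.

226 kips (bearing governs)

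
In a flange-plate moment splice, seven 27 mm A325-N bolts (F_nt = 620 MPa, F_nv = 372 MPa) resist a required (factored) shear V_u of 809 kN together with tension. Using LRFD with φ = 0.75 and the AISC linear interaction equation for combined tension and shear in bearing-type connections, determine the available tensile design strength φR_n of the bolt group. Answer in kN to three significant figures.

A_b = π·27²/4 = 572.6 mm²; f_rv = 809 × 1000 / (7 × 572.6) = 201.9 MPa.
F'_nt = 1.3 F_nt − (F_nt / φF_nv) f_rv = 1.3·620 − (620/(0.75·372))·201.9 = 357.4 MPa, capped at F_nt → F'_nt = 357.4 MPa.
R_n = F'_nt · A_b · n = 357.4 × 572.6 × 7 / 1000 = 1433 kN.
Design strength φR_n = 0.75 × 1433 = 1070 kN.

1070 kN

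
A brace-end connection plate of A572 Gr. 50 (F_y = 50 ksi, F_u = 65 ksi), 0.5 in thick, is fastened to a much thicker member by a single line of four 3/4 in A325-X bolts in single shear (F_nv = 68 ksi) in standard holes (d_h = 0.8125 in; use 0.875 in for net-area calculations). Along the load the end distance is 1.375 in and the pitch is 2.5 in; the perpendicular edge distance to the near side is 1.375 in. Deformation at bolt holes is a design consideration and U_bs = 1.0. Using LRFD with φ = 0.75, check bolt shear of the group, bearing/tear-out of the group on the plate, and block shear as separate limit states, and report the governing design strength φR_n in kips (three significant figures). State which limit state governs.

Bolt shear: A_b = π·0.75²/4 = 0.4418 in²; R_n = 68 × 0.4418 × 4 × 1 = 120.2 kips → 0.75 × 120.2 = 90.1 kips.
Bearing: edge l_c = 0.9688, r_n = 37.78 kips; interior l_c = 1.688, r_n = 58.5 kips; R_n = 37.78 + 3·58.5 = 213.3 kips → 160 kips.
Block shear: A_gv = 4.438, A_nv = 2.906, A_nt = 0.4688 in²; R_n = min(0.6F_uA_nv, 0.6F_yA_gv) + U_bs·F_u·A_nt = 143.8 kips → 108 kips.
Bolt shear governs: 90.1 kips.

90.1 kips (bolt shear governs)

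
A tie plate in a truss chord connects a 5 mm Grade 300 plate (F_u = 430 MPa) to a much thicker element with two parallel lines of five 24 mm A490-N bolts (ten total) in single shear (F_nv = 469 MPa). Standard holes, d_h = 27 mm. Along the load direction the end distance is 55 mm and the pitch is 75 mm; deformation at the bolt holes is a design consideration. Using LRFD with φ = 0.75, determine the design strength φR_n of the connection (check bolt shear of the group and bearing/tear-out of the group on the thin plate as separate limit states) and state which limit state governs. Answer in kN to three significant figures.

904 kN (bearing governs)

Bolt shear: A_b = π·24²/4 = 452.4 mm²; R_n = 469 × 452.4 × 10 × 1 / 1000 = 2122 kN → 0.75 × 2122 = 1590 kN.
Bearing (1.2 l_c t F_u ≤ 2.4 d t F_u): upper limit = 2.4·24·5·430 / 1000 = 123.8 kN.
  Edge l_c = 55 − 27/2 = 41.5 → r_n = 107.1 kN; interior l_c = 75 − 27 = 48 → r_n = 123.8 kN.
  R_n,bearing = 2·107.1 + 8·123.8 = 1205 kN → 0.75 × 1205 = 904 kN.
Bearing governs: 904 kN.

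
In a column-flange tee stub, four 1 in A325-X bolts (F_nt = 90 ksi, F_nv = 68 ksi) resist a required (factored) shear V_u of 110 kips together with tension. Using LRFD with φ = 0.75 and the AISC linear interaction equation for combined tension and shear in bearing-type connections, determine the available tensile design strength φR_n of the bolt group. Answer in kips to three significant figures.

A_b = π·1²/4 = 0.7854 in²; f_rv = 110 / (4 × 0.7854) = 35.01 ksi.
F'_nt = 1.3 F_nt − (F_nt / φF_nv) f_rv = 1.3·90 − (90/(0.75·68))·35.01 = 55.21 ksi, capped at F_nt → F'_nt = 55.21 ksi.
R_n = F'_nt · A_b · n = 55.21 × 0.7854 × 4 = 173.4 kips.
Design strength φR_n = 0.75 × 173.4 = 130 kips.

130 kips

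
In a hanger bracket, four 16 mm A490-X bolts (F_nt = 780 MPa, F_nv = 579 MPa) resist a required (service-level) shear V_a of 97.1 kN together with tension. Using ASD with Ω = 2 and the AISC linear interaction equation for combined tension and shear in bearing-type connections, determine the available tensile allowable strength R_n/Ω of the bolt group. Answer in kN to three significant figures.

277 kN

A_b = π·16²/4 = 201.1 mm²; f_rv = 97.1 × 1000 / (4 × 201.1) = 120.7 MPa.
F'_nt = 1.3 F_nt − (Ω F_nt / F_nv) f_rv = 1.3·780 − (2·780/579)·120.7 = 688.7 MPa, capped at F_nt → F'_nt = 688.7 MPa.
R_n = F'_nt · A_b · n = 688.7 × 201.1 × 4 / 1000 = 553.9 kN.
Allowable strength R_n/Ω = 553.9 / 2 = 277 kN.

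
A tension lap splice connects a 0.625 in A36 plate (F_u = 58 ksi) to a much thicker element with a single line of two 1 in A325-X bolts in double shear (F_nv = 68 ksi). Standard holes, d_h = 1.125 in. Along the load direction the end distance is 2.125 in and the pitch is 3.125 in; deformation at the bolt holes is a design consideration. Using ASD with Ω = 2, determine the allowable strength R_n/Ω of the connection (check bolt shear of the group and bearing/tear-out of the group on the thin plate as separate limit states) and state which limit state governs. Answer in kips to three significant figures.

Bolt shear: A_b = π·1²/4 = 0.7854 in²; R_n = 68 × 0.7854 × 2 × 2 = 213.6 kips → 213.6 / 2 = 107 kips.
Bearing (1.2 l_c t F_u ≤ 2.4 d t F_u): upper limit = 2.4·1·0.625·58 = 87 kips.
  Edge l_c = 2.125 − 1.125/2 = 1.562 → r_n = 67.97 kips; interior l_c = 3.125 − 1.125 = 2 → r_n = 87 kips.
  R_n,bearing = 1·67.97 + 1·87 = 155 kips → 155 / 2 = 77.5 kips.
Bearing governs: 77.5 kips.

77.5 kips (bearing governs)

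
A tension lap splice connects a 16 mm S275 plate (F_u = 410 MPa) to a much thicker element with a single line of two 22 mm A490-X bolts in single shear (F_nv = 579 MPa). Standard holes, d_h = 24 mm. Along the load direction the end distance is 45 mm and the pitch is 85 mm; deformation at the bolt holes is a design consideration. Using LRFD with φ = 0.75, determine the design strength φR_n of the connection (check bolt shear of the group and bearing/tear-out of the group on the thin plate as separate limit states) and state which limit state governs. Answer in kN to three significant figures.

Bolt shear: A_b = π·22²/4 = 380.1 mm²; R_n = 579 × 380.1 × 2 × 1 / 1000 = 440.2 kN → 0.75 × 440.2 = 330 kN.
Bearing (1.2 l_c t F_u ≤ 2.4 d t F_u): upper limit = 2.4·22·16·410 / 1000 = 346.4 kN.
  Edge l_c = 45 − 24/2 = 33 → r_n = 259.8 kN; interior l_c = 85 − 24 = 61 → r_n = 346.4 kN.
  R_n,bearing = 1·259.8 + 1·346.4 = 606.1 kN → 0.75 × 606.1 = 455 kN.
Bolt shear governs: 330 kN.

330 kN (bolt shear governs)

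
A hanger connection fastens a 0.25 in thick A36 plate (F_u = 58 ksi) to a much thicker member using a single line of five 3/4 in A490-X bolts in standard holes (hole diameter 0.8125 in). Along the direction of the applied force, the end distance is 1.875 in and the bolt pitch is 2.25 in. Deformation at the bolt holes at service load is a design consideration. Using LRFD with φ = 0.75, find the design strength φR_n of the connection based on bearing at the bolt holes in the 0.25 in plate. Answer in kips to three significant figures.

Per bolt r_n = 1.2 l_c t F_u ≤ 2.4 d t F_u; upper limit = 2.4 × 0.75 × 0.25 × 58 = 26.1 kips.
Edge bolt: l_c = 1.875 − 0.8125/2 = 1.469 in → 1.2 × 1.469 × 0.25 × 58 = 25.56 → r_n = 25.56 kips.
Interior bolts: l_c = 2.25 − 0.8125 = 1.438 in → 1.2 × 1.438 × 0.25 × 58 = 25.01 → r_n = 25.01 kips.
R_n = 1 × 25.56 + 4 × 25.01 = 125.6 kips.
Design strength φR_n = 0.75 × 125.6 = 94.2 kips.

94.2 kips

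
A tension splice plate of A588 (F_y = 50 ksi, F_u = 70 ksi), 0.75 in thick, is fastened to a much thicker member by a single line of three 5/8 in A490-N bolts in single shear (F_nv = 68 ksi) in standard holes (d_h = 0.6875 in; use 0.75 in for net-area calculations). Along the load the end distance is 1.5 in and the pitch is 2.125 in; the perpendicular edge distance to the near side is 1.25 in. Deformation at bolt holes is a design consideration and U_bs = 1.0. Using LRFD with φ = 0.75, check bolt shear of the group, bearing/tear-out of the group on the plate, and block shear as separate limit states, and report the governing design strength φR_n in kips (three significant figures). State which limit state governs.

46.9 kips (bolt shear governs)

Bolt shear: A_b = π·0.625²/4 = 0.3068 in²; R_n = 68 × 0.3068 × 3 × 1 = 62.59 kips → 0.75 × 62.59 = 46.9 kips.
Bearing: edge l_c = 1.156, r_n = 72.84 kips; interior l_c = 1.438, r_n = 78.75 kips; R_n = 72.84 + 2·78.75 = 230.3 kips → 173 kips.
Block shear: A_gv = 4.312, A_nv = 2.906, A_nt = 0.6562 in²; R_n = min(0.6F_uA_nv, 0.6F_yA_gv) + U_bs·F_u·A_nt = 168 kips → 126 kips.
Bolt shear governs: 46.9 kips.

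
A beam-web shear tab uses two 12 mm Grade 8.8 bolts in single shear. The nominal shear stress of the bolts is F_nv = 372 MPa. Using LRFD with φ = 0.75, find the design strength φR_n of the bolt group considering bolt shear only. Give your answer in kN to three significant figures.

63.1 kN

A_b = π × 12² / 4 = 113.1 mm².
R_n = F_nv · A_b · n · n_s = 372 × 113.1 × 2 × 1 / 1000 = 84.14 kN.
Design strength φR_n = 0.75 × 84.14 = 63.1 kN.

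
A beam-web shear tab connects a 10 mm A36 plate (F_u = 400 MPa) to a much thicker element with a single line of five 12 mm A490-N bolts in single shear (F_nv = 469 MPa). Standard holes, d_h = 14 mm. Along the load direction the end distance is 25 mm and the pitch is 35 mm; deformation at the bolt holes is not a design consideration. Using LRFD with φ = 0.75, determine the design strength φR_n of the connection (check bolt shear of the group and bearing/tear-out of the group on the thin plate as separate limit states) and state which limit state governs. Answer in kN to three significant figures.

199 kN (bolt shear governs)

Bolt shear: A_b = π·12²/4 = 113.1 mm²; R_n = 469 × 113.1 × 5 × 1 / 1000 = 265.2 kN → 0.75 × 265.2 = 199 kN.
Bearing (1.5 l_c t F_u ≤ 3.0 d t F_u): upper limit = 3.0·12·10·400 / 1000 = 144 kN.
  Edge l_c = 25 − 14/2 = 18 → r_n = 108 kN; interior l_c = 35 − 14 = 21 → r_n = 126 kN.
  R_n,bearing = 1·108 + 4·126 = 612 kN → 0.75 × 612 = 459 kN.
Bolt shear governs: 199 kN.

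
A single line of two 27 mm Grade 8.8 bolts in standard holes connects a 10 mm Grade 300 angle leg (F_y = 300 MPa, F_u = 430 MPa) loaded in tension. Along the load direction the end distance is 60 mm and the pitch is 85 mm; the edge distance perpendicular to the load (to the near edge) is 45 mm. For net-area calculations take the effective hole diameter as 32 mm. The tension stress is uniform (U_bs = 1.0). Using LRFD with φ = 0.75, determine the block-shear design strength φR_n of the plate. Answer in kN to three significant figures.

Shear plane L_v = 60 + 1·85 = 145 mm; A_gv = 145 × 10 = 1450 mm².
A_nv = (145 − 1.5·32) × 10 = 970 mm².
A_nt = (45 − 0.5·32) × 10 = 290 mm².
0.6 F_u A_nv = 250.3 kN; 0.6 F_y A_gv = 261 kN → shear rupture governs the shear term.
R_n = 250.3 + 1.0 × 430 × 290 / 1000 = 375 kN.
Design strength φR_n = 0.75 × 375 = 281 kN.

281 kN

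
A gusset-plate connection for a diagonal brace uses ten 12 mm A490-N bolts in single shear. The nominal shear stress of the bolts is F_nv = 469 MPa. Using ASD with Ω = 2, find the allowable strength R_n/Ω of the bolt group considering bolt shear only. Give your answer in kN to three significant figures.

265 kN

A_b = π × 12² / 4 = 113.1 mm².
R_n = F_nv · A_b · n · n_s = 469 × 113.1 × 10 × 1 / 1000 = 530.4 kN.
Allowable strength R_n/Ω = 530.4 / 2 = 265 kN.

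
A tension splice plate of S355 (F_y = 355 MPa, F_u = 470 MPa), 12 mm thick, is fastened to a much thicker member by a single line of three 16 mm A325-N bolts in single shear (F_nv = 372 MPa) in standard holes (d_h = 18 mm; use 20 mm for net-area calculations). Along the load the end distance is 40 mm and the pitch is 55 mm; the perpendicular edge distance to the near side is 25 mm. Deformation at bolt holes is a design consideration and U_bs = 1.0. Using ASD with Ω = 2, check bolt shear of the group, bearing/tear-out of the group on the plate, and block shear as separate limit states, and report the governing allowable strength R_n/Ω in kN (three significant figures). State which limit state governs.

112 kN (bolt shear governs)

Bolt shear: A_b = π·16²/4 = 201.1 mm²; R_n = 372 × 201.1 × 3 × 1 / 1000 = 224.4 kN → 224.4 / 2 = 112 kN.
Bearing: edge l_c = 31, r_n = 209.8 kN; interior l_c = 37, r_n = 216.6 kN; R_n = 209.8 + 2·216.6 = 643 kN → 321 kN.
Block shear: A_gv = 1800, A_nv = 1200, A_nt = 180 mm²; R_n = min(0.6F_uA_nv, 0.6F_yA_gv) + U_bs·F_u·A_nt = 423 kN → 212 kN.
Bolt shear governs: 112 kN.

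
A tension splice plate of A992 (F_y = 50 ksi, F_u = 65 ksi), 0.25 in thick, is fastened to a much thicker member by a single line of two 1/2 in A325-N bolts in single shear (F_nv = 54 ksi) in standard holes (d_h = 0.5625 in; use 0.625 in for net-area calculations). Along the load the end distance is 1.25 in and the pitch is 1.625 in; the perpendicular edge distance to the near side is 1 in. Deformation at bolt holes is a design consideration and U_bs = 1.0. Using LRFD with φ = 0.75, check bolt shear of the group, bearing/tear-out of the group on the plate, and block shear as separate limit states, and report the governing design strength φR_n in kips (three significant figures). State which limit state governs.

15.9 kips (bolt shear governs)

Bolt shear: A_b = π·0.5²/4 = 0.1963 in²; R_n = 54 × 0.1963 × 2 × 1 = 21.21 kips → 0.75 × 21.21 = 15.9 kips.
Bearing: edge l_c = 0.9688, r_n = 18.89 kips; interior l_c = 1.062, r_n = 19.5 kips; R_n = 18.89 + 1·19.5 = 38.39 kips → 28.8 kips.
Block shear: A_gv = 0.7188, A_nv = 0.4844, A_nt = 0.1719 in²; R_n = min(0.6F_uA_nv, 0.6F_yA_gv) + U_bs·F_u·A_nt = 30.06 kips → 22.5 kips.
Bolt shear governs: 15.9 kips.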